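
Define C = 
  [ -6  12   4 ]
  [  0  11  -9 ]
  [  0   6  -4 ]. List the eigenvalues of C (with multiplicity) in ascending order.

Characteristic polynomial: p(r) = r^3 - r^2 - 32r + 60 = (r - 5)(r - 2)(r + 6).
Roots (with multiplicity): -6, 2, 5.

-6, 2, 5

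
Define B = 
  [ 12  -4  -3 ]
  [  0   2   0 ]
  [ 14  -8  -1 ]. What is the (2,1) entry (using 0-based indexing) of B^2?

-64

Characteristic polynomial: t^3 - 13t^2 + 52t - 60 = (t - 6)(t - 5)(t - 2), so the eigenvalues are 2, 5, 6.
t=6: eigenvector (1, 0, 2).
t=2: eigenvector (1, 1, 2).
t=5: eigenvector (3, 0, 7).
P = [[1, 1, 3], [0, 1, 0], [2, 2, 7]], D = diag(6, 2, 5), P⁻¹ = [[7, -1, -3], [0, 1, 0], [-2, 0, 1]].
B² = P·diag(36, 4, 25)·P⁻¹ = [[102, -32, -33], [0, 4, 0], [154, -64, -41]].
The requested entry is -64.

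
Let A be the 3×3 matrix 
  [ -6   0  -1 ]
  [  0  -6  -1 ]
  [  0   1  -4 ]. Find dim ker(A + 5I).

1

A + 5I = [[-1, 0, -1], [0, -1, -1], [0, 1, 1]].
This matrix has rank 2, so its null space has dimension 3 − 2 = 1.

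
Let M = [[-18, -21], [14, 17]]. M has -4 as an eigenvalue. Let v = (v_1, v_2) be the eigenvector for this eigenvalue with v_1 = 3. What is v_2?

-2

M + 4I = [[-14, -21], [14, 21]].
Solving (M + 4I)v = 0 gives the eigenspace spanned by (3, -2).
With v_1 = 3, v = (3, -2), so v_2 = -2.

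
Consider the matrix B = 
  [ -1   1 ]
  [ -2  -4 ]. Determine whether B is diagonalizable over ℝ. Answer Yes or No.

Yes

Characteristic polynomial: p(t) = t^2 + 5t + 6 = (t + 2)(t + 3).
All 2 eigenvalues are distinct, so B is diagonalizable.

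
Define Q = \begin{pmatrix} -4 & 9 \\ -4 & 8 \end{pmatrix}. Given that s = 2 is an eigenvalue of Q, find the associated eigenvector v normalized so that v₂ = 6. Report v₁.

9

Q − 2I = [[-6, 9], [-4, 6]].
Solving (Q − 2I)v = 0 gives the eigenspace spanned by (9, 6).
With v₂ = 6, v = (9, 6), so v₁ = 9.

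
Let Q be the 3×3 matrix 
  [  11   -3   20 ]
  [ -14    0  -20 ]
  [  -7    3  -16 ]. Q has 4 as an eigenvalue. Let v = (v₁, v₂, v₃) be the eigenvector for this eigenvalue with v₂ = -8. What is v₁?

Q − 4I = [[7, -3, 20], [-14, -4, -20], [-7, 3, -20]].
Solving (Q − 4I)v = 0 gives the eigenspace spanned by (8, -8, -4).
With v₂ = -8, v = (8, -8, -4), so v₁ = 8.

8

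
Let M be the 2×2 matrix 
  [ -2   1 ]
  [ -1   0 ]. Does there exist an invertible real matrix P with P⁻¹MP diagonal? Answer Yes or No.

No

Characteristic polynomial: p(λ) = λ^2 + 2λ + 1 = (λ + 1)^2.
λ = -1 has algebraic multiplicity 2; rank(M + 1I) = 1, so geometric multiplicity = 1.
Geometric multiplicity < algebraic multiplicity, so M is not diagonalizable.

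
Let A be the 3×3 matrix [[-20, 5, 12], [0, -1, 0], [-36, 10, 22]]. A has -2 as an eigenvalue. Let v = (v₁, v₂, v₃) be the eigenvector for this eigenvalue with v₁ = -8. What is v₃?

A + 2I = [[-18, 5, 12], [0, 1, 0], [-36, 10, 24]].
Solving (A + 2I)v = 0 gives the eigenspace spanned by (-8, 0, -12).
With v₁ = -8, v = (-8, 0, -12), so v₃ = -12.

-12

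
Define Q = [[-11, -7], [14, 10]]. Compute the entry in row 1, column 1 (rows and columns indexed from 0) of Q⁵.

1510

Characteristic polynomial: t^2 + t - 12 = (t - 3)(t + 4), so the eigenvalues are -4, 3.
t=-4: eigenvector (1, -1).
t=3: eigenvector (1, -2).
P = [[1, 1], [-1, -2]], D = diag(-4, 3), P⁻¹ = [[2, 1], [-1, -1]].
Q⁵ = P·diag(-1024, 243)·P⁻¹ = [[-2291, -1267], [2534, 1510]].
The requested entry is 1510.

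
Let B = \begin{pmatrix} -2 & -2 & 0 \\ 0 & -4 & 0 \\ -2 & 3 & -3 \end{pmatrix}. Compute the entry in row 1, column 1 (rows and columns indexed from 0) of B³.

Characteristic polynomial: λ^3 + 9λ^2 + 26λ + 24 = (λ + 2)(λ + 3)(λ + 4), so the eigenvalues are -4, -3, -2.
λ=-3: eigenvector (0, 0, 1).
λ=-2: eigenvector (-1, 0, 2).
λ=-4: eigenvector (1, 1, -1).
P = [[0, -1, 1], [0, 0, 1], [1, 2, -1]], D = diag(-3, -2, -4), P⁻¹ = [[2, -1, 1], [-1, 1, 0], [0, 1, 0]].
B³ = P·diag(-27, -8, -64)·P⁻¹ = [[-8, -56, 0], [0, -64, 0], [-38, 75, -27]].
The requested entry is -64.

-64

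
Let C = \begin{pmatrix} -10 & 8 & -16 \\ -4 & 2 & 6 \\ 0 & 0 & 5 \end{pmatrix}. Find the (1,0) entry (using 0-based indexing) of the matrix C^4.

Characteristic polynomial: s^3 + 3s^2 - 28s - 60 = (s - 5)(s + 2)(s + 6), so the eigenvalues are -6, -2, 5.
s=5: eigenvector (0, 2, 1).
s=-6: eigenvector (-2, -1, 0).
s=-2: eigenvector (1, 1, 0).
P = [[0, -2, 1], [2, -1, 1], [1, 0, 0]], D = diag(5, -6, -2), P⁻¹ = [[0, 0, 1], [-1, 1, -2], [-1, 2, -4]].
C⁴ = P·diag(625, 1296, 16)·P⁻¹ = [[2576, -2560, 5120], [1280, -1264, 3778], [0, 0, 625]].
The requested entry is 1280.

1280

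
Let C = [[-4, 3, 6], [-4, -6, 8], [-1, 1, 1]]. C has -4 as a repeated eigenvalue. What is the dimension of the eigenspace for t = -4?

C + 4I = [[0, 3, 6], [-4, -2, 8], [-1, 1, 5]].
This matrix has rank 2, so its null space has dimension 3 − 2 = 1.

1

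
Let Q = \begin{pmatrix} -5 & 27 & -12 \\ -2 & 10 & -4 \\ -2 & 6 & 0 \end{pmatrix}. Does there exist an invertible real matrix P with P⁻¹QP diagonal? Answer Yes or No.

Characteristic polynomial: p(λ) = λ^3 - 5λ^2 + 4λ = λ(λ - 4)(λ - 1).
All 3 eigenvalues are distinct, so Q is diagonalizable.

Yes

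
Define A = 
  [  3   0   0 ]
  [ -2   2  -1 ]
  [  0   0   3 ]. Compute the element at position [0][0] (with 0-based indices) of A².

Characteristic polynomial: λ^3 - 8λ^2 + 21λ - 18 = (λ - 3)^2(λ - 2), so the eigenvalues are 2, 3, 3.
λ=3: eigenvector (1, -2, 0).
λ=2: eigenvector (0, 1, 0).
λ=3: eigenvector (0, -1, 1).
P = [[1, 0, 0], [-2, 1, -1], [0, 0, 1]], D = diag(3, 2, 3), P⁻¹ = [[1, 0, 0], [2, 1, 1], [0, 0, 1]].
A² = P·diag(9, 4, 9)·P⁻¹ = [[9, 0, 0], [-10, 4, -5], [0, 0, 9]].
The requested entry is 9.

9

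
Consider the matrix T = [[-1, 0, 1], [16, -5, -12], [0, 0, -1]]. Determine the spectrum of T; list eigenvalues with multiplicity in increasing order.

-5, -1, -1

Characteristic polynomial: p(μ) = μ^3 + 7μ^2 + 11μ + 5 = (μ + 1)^2(μ + 5).
Roots (with multiplicity): -5, -1, -1.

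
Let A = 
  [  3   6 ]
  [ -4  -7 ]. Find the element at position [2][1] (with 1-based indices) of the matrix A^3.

-52

Characteristic polynomial: t^2 + 4t + 3 = (t + 1)(t + 3), so the eigenvalues are -3, -1.
t=-3: eigenvector (1, -1).
t=-1: eigenvector (3, -2).
P = [[1, 3], [-1, -2]], D = diag(-3, -1), P⁻¹ = [[-2, -3], [1, 1]].
A³ = P·diag(-27, -1)·P⁻¹ = [[51, 78], [-52, -79]].
The requested entry is -52.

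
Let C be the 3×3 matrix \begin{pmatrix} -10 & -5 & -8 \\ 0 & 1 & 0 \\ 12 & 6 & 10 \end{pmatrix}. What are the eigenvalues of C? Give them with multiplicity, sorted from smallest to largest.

-2, 1, 2

Characteristic polynomial: p(λ) = λ^3 - λ^2 - 4λ + 4 = (λ - 2)(λ - 1)(λ + 2).
Roots (with multiplicity): -2, 1, 2.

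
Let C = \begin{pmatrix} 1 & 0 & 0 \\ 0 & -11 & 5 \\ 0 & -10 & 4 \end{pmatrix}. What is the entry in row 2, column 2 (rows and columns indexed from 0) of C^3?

214

Characteristic polynomial: μ^3 + 6μ^2 - μ - 6 = (μ - 1)(μ + 1)(μ + 6), so the eigenvalues are -6, -1, 1.
μ=1: eigenvector (1, 0, 0).
μ=-1: eigenvector (0, -1, -2).
μ=-6: eigenvector (0, 1, 1).
P = [[1, 0, 0], [0, -1, 1], [0, -2, 1]], D = diag(1, -1, -6), P⁻¹ = [[1, 0, 0], [0, 1, -1], [0, 2, -1]].
C³ = P·diag(1, -1, -216)·P⁻¹ = [[1, 0, 0], [0, -431, 215], [0, -430, 214]].
The requested entry is 214.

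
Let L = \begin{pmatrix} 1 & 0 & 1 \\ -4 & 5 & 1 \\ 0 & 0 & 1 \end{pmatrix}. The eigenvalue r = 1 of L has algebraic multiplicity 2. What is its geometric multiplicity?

L − 1I = [[0, 0, 1], [-4, 4, 1], [0, 0, 0]].
This matrix has rank 2, so its null space has dimension 3 − 2 = 1.

1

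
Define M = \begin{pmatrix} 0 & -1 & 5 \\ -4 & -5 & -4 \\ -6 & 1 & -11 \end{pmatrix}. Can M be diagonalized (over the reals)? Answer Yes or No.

No

Characteristic polynomial: p(r) = r^3 + 16r^2 + 85r + 150 = (r + 5)^2(r + 6).
r = -5 has algebraic multiplicity 2; rank(M + 5I) = 2, so geometric multiplicity = 1.
Geometric multiplicity < algebraic multiplicity, so M is not diagonalizable.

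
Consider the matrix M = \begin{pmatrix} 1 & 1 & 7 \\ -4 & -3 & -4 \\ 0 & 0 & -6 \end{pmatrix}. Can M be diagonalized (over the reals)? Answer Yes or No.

Characteristic polynomial: p(μ) = μ^3 + 8μ^2 + 13μ + 6 = (μ + 1)^2(μ + 6).
μ = -1 has algebraic multiplicity 2; rank(M + 1I) = 2, so geometric multiplicity = 1.
Geometric multiplicity < algebraic multiplicity, so M is not diagonalizable.

No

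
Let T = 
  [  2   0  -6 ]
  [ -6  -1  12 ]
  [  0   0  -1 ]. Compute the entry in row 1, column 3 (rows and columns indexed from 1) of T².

Characteristic polynomial: λ^3 - 3λ - 2 = (λ - 2)(λ + 1)^2, so the eigenvalues are -1, -1, 2.
λ=2: eigenvector (1, -2, 0).
λ=-1: eigenvector (0, 1, 0).
λ=-1: eigenvector (2, -4, 1).
P = [[1, 0, 2], [-2, 1, -4], [0, 0, 1]], D = diag(2, -1, -1), P⁻¹ = [[1, 0, -2], [2, 1, 0], [0, 0, 1]].
T² = P·diag(4, 1, 1)·P⁻¹ = [[4, 0, -6], [-6, 1, 12], [0, 0, 1]].
The requested entry is -6.

-6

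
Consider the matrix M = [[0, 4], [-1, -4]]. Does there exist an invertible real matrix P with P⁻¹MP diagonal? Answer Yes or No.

Characteristic polynomial: p(s) = s^2 + 4s + 4 = (s + 2)^2.
s = -2 has algebraic multiplicity 2; rank(M + 2I) = 1, so geometric multiplicity = 1.
Geometric multiplicity < algebraic multiplicity, so M is not diagonalizable.

No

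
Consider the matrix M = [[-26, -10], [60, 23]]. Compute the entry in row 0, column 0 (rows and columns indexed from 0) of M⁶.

Characteristic polynomial: s^2 + 3s + 2 = (s + 1)(s + 2), so the eigenvalues are -2, -1.
s=-1: eigenvector (-2, 5).
s=-2: eigenvector (5, -12).
P = [[-2, 5], [5, -12]], D = diag(-1, -2), P⁻¹ = [[12, 5], [5, 2]].
M⁶ = P·diag(1, 64)·P⁻¹ = [[1576, 630], [-3780, -1511]].
The requested entry is 1576.

1576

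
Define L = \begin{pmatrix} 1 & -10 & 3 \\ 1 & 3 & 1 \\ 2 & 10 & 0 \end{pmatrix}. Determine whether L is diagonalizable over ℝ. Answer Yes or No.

Characteristic polynomial: p(λ) = λ^3 - 4λ^2 - 3λ + 18 = (λ - 3)^2(λ + 2).
λ = 3 has algebraic multiplicity 2; rank(L − 3I) = 2, so geometric multiplicity = 1.
Geometric multiplicity < algebraic multiplicity, so L is not diagonalizable.

No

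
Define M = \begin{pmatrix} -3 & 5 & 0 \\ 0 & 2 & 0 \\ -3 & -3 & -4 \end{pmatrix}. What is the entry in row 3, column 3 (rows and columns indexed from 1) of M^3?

-64

Characteristic polynomial: t^3 + 5t^2 - 2t - 24 = (t - 2)(t + 3)(t + 4), so the eigenvalues are -4, -3, 2.
t=-4: eigenvector (0, 0, 1).
t=2: eigenvector (1, 1, -1).
t=-3: eigenvector (1, 0, -3).
P = [[0, 1, 1], [0, 1, 0], [1, -1, -3]], D = diag(-4, 2, -3), P⁻¹ = [[3, -2, 1], [0, 1, 0], [1, -1, 0]].
M³ = P·diag(-64, 8, -27)·P⁻¹ = [[-27, 35, 0], [0, 8, 0], [-111, 39, -64]].
The requested entry is -64.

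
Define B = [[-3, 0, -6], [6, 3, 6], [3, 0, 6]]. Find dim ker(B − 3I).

B − 3I = [[-6, 0, -6], [6, 0, 6], [3, 0, 3]].
This matrix has rank 1, so its null space has dimension 3 − 1 = 2.

2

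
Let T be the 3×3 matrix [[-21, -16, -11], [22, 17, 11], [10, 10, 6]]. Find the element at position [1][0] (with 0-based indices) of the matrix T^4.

1342

Characteristic polynomial: s^3 - 2s^2 - 29s + 30 = (s - 6)(s - 1)(s + 5), so the eigenvalues are -5, 1, 6.
s=-5: eigenvector (1, -1, 0).
s=1: eigenvector (1, 0, -2).
s=6: eigenvector (-1, 1, 1).
P = [[1, 1, -1], [-1, 0, 1], [0, -2, 1]], D = diag(-5, 1, 6), P⁻¹ = [[2, 1, 1], [1, 1, 0], [2, 2, 1]].
T⁴ = P·diag(625, 1, 1296)·P⁻¹ = [[-1341, -1966, -671], [1342, 1967, 671], [2590, 2590, 1296]].
The requested entry is 1342.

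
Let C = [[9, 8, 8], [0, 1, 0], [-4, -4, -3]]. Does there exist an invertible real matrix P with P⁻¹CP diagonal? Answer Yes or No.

Yes

Characteristic polynomial: p(t) = t^3 - 7t^2 + 11t - 5 = (t - 5)(t - 1)^2.
t = 1 has algebraic multiplicity 2; rank(C − 1I) = 1, so geometric multiplicity = 2.
Every eigenvalue has geometric = algebraic multiplicity, so C is diagonalizable.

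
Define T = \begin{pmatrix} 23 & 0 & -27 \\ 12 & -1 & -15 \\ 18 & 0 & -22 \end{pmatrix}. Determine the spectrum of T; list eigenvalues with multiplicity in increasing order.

Characteristic polynomial: p(μ) = μ^3 - 21μ - 20 = (μ - 5)(μ + 1)(μ + 4).
Roots (with multiplicity): -4, -1, 5.

-4, -1, 5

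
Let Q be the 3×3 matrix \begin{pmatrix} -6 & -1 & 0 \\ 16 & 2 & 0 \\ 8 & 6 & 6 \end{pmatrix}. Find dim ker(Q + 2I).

1

Q + 2I = [[-4, -1, 0], [16, 4, 0], [8, 6, 8]].
This matrix has rank 2, so its null space has dimension 3 − 2 = 1.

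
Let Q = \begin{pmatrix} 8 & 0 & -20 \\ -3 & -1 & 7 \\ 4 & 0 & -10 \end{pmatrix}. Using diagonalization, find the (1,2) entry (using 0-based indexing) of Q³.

37

Characteristic polynomial: r^3 + 3r^2 + 2r = r(r + 1)(r + 2), so the eigenvalues are -2, -1, 0.
r=-2: eigenvector (2, -1, 1).
r=-1: eigenvector (0, 1, 0).
r=0: eigenvector (5, -1, 2).
P = [[2, 0, 5], [-1, 1, -1], [1, 0, 2]], D = diag(-2, -1, 0), P⁻¹ = [[-2, 0, 5], [-1, 1, 3], [1, 0, -2]].
Q³ = P·diag(-8, -1, 0)·P⁻¹ = [[32, 0, -80], [-15, -1, 37], [16, 0, -40]].
The requested entry is 37.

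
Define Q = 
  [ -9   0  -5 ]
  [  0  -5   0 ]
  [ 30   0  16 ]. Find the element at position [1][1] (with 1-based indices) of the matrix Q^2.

Characteristic polynomial: λ^3 - 2λ^2 - 29λ + 30 = (λ - 6)(λ - 1)(λ + 5), so the eigenvalues are -5, 1, 6.
λ=1: eigenvector (1, 0, -2).
λ=-5: eigenvector (0, 1, 0).
λ=6: eigenvector (-1, 0, 3).
P = [[1, 0, -1], [0, 1, 0], [-2, 0, 3]], D = diag(1, -5, 6), P⁻¹ = [[3, 0, 1], [0, 1, 0], [2, 0, 1]].
Q² = P·diag(1, 25, 36)·P⁻¹ = [[-69, 0, -35], [0, 25, 0], [210, 0, 106]].
The requested entry is -69.

-69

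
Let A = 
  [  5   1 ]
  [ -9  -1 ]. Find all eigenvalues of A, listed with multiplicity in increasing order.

Characteristic polynomial: p(t) = t^2 - 4t + 4 = (t - 2)^2.
Roots (with multiplicity): 2, 2.

2, 2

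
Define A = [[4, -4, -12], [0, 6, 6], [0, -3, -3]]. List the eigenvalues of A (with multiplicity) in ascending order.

0, 3, 4

Characteristic polynomial: p(r) = r^3 - 7r^2 + 12r = r(r - 4)(r - 3).
Roots (with multiplicity): 0, 3, 4.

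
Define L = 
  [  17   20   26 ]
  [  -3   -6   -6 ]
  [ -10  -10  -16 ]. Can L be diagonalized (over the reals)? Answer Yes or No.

Characteristic polynomial: p(λ) = λ^3 + 5λ^2 - 18λ - 72 = (λ - 4)(λ + 3)(λ + 6).
All 3 eigenvalues are distinct, so L is diagonalizable.

Yes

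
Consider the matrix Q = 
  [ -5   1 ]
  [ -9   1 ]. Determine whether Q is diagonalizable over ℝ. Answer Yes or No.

Characteristic polynomial: p(t) = t^2 + 4t + 4 = (t + 2)^2.
t = -2 has algebraic multiplicity 2; rank(Q + 2I) = 1, so geometric multiplicity = 1.
Geometric multiplicity < algebraic multiplicity, so Q is not diagonalizable.

No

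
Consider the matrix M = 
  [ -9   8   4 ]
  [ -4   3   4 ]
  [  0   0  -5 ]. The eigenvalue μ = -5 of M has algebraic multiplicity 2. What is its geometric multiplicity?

M + 5I = [[-4, 8, 4], [-4, 8, 4], [0, 0, 0]].
This matrix has rank 1, so its null space has dimension 3 − 1 = 2.

2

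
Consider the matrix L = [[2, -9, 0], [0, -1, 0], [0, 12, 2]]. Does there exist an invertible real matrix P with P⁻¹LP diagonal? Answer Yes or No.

Yes

Characteristic polynomial: p(r) = r^3 - 3r^2 + 4 = (r - 2)^2(r + 1).
r = 2 has algebraic multiplicity 2; rank(L − 2I) = 1, so geometric multiplicity = 2.
Every eigenvalue has geometric = algebraic multiplicity, so L is diagonalizable.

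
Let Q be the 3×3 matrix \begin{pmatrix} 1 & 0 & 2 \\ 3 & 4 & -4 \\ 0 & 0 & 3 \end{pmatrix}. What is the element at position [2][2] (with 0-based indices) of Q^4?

Characteristic polynomial: r^3 - 8r^2 + 19r - 12 = (r - 4)(r - 3)(r - 1), so the eigenvalues are 1, 3, 4.
r=1: eigenvector (1, -1, 0).
r=3: eigenvector (1, 1, 1).
r=4: eigenvector (0, 1, 0).
P = [[1, 1, 0], [-1, 1, 1], [0, 1, 0]], D = diag(1, 3, 4), P⁻¹ = [[1, 0, -1], [0, 0, 1], [1, 1, -2]].
Q⁴ = P·diag(1, 81, 256)·P⁻¹ = [[1, 0, 80], [255, 256, -430], [0, 0, 81]].
The requested entry is 81.

81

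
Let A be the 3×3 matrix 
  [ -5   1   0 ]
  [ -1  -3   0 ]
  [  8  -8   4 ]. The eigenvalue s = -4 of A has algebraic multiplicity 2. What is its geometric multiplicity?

1

A + 4I = [[-1, 1, 0], [-1, 1, 0], [8, -8, 8]].
This matrix has rank 2, so its null space has dimension 3 − 2 = 1.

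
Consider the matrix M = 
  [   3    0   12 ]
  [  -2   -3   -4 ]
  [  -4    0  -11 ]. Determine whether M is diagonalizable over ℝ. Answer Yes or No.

Characteristic polynomial: p(r) = r^3 + 11r^2 + 39r + 45 = (r + 3)^2(r + 5).
r = -3 has algebraic multiplicity 2; rank(M + 3I) = 1, so geometric multiplicity = 2.
Every eigenvalue has geometric = algebraic multiplicity, so M is diagonalizable.

Yes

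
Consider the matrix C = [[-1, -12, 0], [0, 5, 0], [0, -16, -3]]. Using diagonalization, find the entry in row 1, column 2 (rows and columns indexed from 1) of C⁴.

-1248

Characteristic polynomial: s^3 - s^2 - 17s - 15 = (s - 5)(s + 1)(s + 3), so the eigenvalues are -3, -1, 5.
s=-1: eigenvector (1, 0, 0).
s=5: eigenvector (-2, 1, -2).
s=-3: eigenvector (0, 0, 1).
P = [[1, -2, 0], [0, 1, 0], [0, -2, 1]], D = diag(-1, 5, -3), P⁻¹ = [[1, 2, 0], [0, 1, 0], [0, 2, 1]].
C⁴ = P·diag(1, 625, 81)·P⁻¹ = [[1, -1248, 0], [0, 625, 0], [0, -1088, 81]].
The requested entry is -1248.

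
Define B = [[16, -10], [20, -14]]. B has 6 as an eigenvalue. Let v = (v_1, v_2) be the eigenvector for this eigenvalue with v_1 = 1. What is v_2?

B − 6I = [[10, -10], [20, -20]].
Solving (B − 6I)v = 0 gives the eigenspace spanned by (1, 1).
With v_1 = 1, v = (1, 1), so v_2 = 1.

1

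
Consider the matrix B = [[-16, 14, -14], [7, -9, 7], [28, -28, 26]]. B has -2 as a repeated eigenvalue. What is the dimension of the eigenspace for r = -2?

B + 2I = [[-14, 14, -14], [7, -7, 7], [28, -28, 28]].
This matrix has rank 1, so its null space has dimension 3 − 1 = 2.

2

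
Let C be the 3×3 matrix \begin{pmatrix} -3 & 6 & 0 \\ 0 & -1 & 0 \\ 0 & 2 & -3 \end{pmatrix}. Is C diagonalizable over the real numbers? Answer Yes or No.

Characteristic polynomial: p(t) = t^3 + 7t^2 + 15t + 9 = (t + 1)(t + 3)^2.
t = -3 has algebraic multiplicity 2; rank(C + 3I) = 1, so geometric multiplicity = 2.
Every eigenvalue has geometric = algebraic multiplicity, so C is diagonalizable.

Yes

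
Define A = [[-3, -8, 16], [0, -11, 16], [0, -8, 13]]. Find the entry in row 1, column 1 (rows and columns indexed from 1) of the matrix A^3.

-27

Characteristic polynomial: r^3 + r^2 - 21r - 45 = (r - 5)(r + 3)^2, so the eigenvalues are -3, -3, 5.
r=-3: eigenvector (0, 2, 1).
r=5: eigenvector (-1, -1, -1).
r=-3: eigenvector (1, 0, 0).
P = [[0, -1, 1], [2, -1, 0], [1, -1, 0]], D = diag(-3, 5, -3), P⁻¹ = [[0, 1, -1], [0, 1, -2], [1, 1, -2]].
A³ = P·diag(-27, 125, -27)·P⁻¹ = [[-27, -152, 304], [0, -179, 304], [0, -152, 277]].
The requested entry is -27.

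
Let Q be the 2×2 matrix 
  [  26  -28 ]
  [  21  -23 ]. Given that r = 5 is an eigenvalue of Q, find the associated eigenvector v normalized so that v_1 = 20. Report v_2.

15

Q − 5I = [[21, -28], [21, -28]].
Solving (Q − 5I)v = 0 gives the eigenspace spanned by (20, 15).
With v_1 = 20, v = (20, 15), so v_2 = 15.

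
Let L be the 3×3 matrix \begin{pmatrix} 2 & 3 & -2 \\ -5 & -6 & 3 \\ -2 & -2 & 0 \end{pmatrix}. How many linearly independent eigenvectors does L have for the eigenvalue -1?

1

L + 1I = [[3, 3, -2], [-5, -5, 3], [-2, -2, 1]].
This matrix has rank 2, so its null space has dimension 3 − 2 = 1.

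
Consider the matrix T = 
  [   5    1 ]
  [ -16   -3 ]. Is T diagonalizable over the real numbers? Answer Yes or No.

Characteristic polynomial: p(λ) = λ^2 - 2λ + 1 = (λ - 1)^2.
λ = 1 has algebraic multiplicity 2; rank(T − 1I) = 1, so geometric multiplicity = 1.
Geometric multiplicity < algebraic multiplicity, so T is not diagonalizable.

No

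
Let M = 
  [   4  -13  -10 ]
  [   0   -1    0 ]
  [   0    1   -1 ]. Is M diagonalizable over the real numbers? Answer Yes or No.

No

Characteristic polynomial: p(μ) = μ^3 - 2μ^2 - 7μ - 4 = (μ - 4)(μ + 1)^2.
μ = -1 has algebraic multiplicity 2; rank(M + 1I) = 2, so geometric multiplicity = 1.
Geometric multiplicity < algebraic multiplicity, so M is not diagonalizable.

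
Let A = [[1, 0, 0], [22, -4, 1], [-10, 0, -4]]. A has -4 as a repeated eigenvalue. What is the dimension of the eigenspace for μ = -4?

1

A + 4I = [[5, 0, 0], [22, 0, 1], [-10, 0, 0]].
This matrix has rank 2, so its null space has dimension 3 − 2 = 1.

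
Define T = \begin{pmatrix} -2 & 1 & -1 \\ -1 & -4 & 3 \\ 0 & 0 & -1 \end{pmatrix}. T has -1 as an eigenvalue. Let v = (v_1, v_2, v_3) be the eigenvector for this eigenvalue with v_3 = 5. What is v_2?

T + 1I = [[-1, 1, -1], [-1, -3, 3], [0, 0, 0]].
Solving (T + 1I)v = 0 gives the eigenspace spanned by (0, 5, 5).
With v_3 = 5, v = (0, 5, 5), so v_2 = 5.

5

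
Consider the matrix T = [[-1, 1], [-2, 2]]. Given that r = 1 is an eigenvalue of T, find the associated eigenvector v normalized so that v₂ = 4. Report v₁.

T − 1I = [[-2, 1], [-2, 1]].
Solving (T − 1I)v = 0 gives the eigenspace spanned by (2, 4).
With v₂ = 4, v = (2, 4), so v₁ = 2.

2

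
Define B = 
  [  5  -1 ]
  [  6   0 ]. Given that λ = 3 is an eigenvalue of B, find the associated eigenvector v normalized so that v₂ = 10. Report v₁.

5

B − 3I = [[2, -1], [6, -3]].
Solving (B − 3I)v = 0 gives the eigenspace spanned by (5, 10).
With v₂ = 10, v = (5, 10), so v₁ = 5.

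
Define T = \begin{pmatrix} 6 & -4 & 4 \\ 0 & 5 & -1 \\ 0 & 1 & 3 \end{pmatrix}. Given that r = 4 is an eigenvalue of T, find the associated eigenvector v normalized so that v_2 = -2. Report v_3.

T − 4I = [[2, -4, 4], [0, 1, -1], [0, 1, -1]].
Solving (T − 4I)v = 0 gives the eigenspace spanned by (0, -2, -2).
With v_2 = -2, v = (0, -2, -2), so v_3 = -2.

-2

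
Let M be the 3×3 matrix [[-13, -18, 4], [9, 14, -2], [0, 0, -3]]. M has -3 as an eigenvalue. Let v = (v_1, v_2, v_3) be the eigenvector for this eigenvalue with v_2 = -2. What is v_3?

M + 3I = [[-10, -18, 4], [9, 17, -2], [0, 0, 0]].
Solving (M + 3I)v = 0 gives the eigenspace spanned by (4, -2, 1).
With v_2 = -2, v = (4, -2, 1), so v_3 = 1.

1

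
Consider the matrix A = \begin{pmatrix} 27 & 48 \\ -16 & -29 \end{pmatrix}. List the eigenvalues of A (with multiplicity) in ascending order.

-5, 3

Characteristic polynomial: p(t) = t^2 + 2t - 15 = (t - 3)(t + 5).
Roots (with multiplicity): -5, 3.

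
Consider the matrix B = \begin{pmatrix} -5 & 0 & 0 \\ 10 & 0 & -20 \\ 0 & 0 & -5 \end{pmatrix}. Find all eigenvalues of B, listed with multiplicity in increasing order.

Characteristic polynomial: p(λ) = λ^3 + 10λ^2 + 25λ = λ(λ + 5)^2.
Roots (with multiplicity): -5, -5, 0.

-5, -5, 0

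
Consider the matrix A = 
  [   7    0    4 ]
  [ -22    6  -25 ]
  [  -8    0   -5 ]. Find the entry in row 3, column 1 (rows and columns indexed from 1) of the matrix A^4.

-160

Characteristic polynomial: λ^3 - 8λ^2 + 9λ + 18 = (λ - 6)(λ - 3)(λ + 1), so the eigenvalues are -1, 3, 6.
λ=3: eigenvector (1, -1, -1).
λ=6: eigenvector (0, 1, 0).
λ=-1: eigenvector (1, -4, -2).
P = [[1, 0, 1], [-1, 1, -4], [-1, 0, -2]], D = diag(3, 6, -1), P⁻¹ = [[2, 0, 1], [-2, 1, -3], [-1, 0, -1]].
A⁴ = P·diag(81, 1296, 1)·P⁻¹ = [[161, 0, 80], [-2750, 1296, -3965], [-160, 0, -79]].
The requested entry is -160.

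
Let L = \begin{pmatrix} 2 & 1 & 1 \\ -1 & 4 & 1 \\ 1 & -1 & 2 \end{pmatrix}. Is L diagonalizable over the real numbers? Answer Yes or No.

Yes

Characteristic polynomial: p(t) = t^3 - 8t^2 + 21t - 18 = (t - 3)^2(t - 2).
t = 3 has algebraic multiplicity 2; rank(L − 3I) = 1, so geometric multiplicity = 2.
Every eigenvalue has geometric = algebraic multiplicity, so L is diagonalizable.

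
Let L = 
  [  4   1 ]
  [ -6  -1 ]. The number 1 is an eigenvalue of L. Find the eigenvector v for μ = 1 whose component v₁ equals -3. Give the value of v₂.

L − 1I = [[3, 1], [-6, -2]].
Solving (L − 1I)v = 0 gives the eigenspace spanned by (-3, 9).
With v₁ = -3, v = (-3, 9), so v₂ = 9.

9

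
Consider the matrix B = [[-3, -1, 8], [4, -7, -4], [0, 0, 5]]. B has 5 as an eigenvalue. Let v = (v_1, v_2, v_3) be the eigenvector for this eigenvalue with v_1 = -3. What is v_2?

B − 5I = [[-8, -1, 8], [4, -12, -4], [0, 0, 0]].
Solving (B − 5I)v = 0 gives the eigenspace spanned by (-3, 0, -3).
With v_1 = -3, v = (-3, 0, -3), so v_2 = 0.

0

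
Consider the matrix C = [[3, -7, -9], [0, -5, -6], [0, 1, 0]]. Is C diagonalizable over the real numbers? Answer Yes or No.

Characteristic polynomial: p(λ) = λ^3 + 2λ^2 - 9λ - 18 = (λ - 3)(λ + 2)(λ + 3).
All 3 eigenvalues are distinct, so C is diagonalizable.

Yes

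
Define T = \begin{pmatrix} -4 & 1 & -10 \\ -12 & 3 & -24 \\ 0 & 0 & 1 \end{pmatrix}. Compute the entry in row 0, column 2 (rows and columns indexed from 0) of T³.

Characteristic polynomial: s^3 - s = s(s - 1)(s + 1), so the eigenvalues are -1, 0, 1.
s=-1: eigenvector (1, 3, 0).
s=0: eigenvector (1, 4, 0).
s=1: eigenvector (-2, 0, 1).
P = [[1, 1, -2], [3, 4, 0], [0, 0, 1]], D = diag(-1, 0, 1), P⁻¹ = [[4, -1, 8], [-3, 1, -6], [0, 0, 1]].
T³ = P·diag(-1, 0, 1)·P⁻¹ = [[-4, 1, -10], [-12, 3, -24], [0, 0, 1]].
The requested entry is -10.

-10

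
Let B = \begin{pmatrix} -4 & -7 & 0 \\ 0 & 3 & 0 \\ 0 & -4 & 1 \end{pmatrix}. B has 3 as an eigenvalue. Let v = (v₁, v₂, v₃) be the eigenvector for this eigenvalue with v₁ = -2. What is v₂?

2

B − 3I = [[-7, -7, 0], [0, 0, 0], [0, -4, -2]].
Solving (B − 3I)v = 0 gives the eigenspace spanned by (-2, 2, -4).
With v₁ = -2, v = (-2, 2, -4), so v₂ = 2.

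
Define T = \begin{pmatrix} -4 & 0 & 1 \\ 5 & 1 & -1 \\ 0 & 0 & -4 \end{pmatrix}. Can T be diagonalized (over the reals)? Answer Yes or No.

No

Characteristic polynomial: p(μ) = μ^3 + 7μ^2 + 8μ - 16 = (μ - 1)(μ + 4)^2.
μ = -4 has algebraic multiplicity 2; rank(T + 4I) = 2, so geometric multiplicity = 1.
Geometric multiplicity < algebraic multiplicity, so T is not diagonalizable.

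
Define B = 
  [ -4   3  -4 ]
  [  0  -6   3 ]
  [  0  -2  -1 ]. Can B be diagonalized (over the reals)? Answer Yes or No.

Characteristic polynomial: p(μ) = μ^3 + 11μ^2 + 40μ + 48 = (μ + 3)(μ + 4)^2.
μ = -4 has algebraic multiplicity 2; rank(B + 4I) = 2, so geometric multiplicity = 1.
Geometric multiplicity < algebraic multiplicity, so B is not diagonalizable.

No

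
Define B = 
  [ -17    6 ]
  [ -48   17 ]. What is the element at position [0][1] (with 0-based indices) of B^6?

Characteristic polynomial: r^2 - 1 = (r - 1)(r + 1), so the eigenvalues are -1, 1.
r=1: eigenvector (1, 3).
r=-1: eigenvector (-3, -8).
P = [[1, -3], [3, -8]], D = diag(1, -1), P⁻¹ = [[-8, 3], [-3, 1]].
B⁶ = P·diag(1, 1)·P⁻¹ = [[1, 0], [0, 1]].
The requested entry is 0.

0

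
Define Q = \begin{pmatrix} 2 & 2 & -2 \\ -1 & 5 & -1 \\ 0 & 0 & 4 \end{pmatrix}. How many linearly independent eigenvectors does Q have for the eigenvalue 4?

2

Q − 4I = [[-2, 2, -2], [-1, 1, -1], [0, 0, 0]].
This matrix has rank 1, so its null space has dimension 3 − 1 = 2.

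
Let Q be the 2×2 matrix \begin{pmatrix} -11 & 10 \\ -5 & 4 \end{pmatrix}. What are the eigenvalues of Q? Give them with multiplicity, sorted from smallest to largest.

Characteristic polynomial: p(λ) = λ^2 + 7λ + 6 = (λ + 1)(λ + 6).
Roots (with multiplicity): -6, -1.

-6, -1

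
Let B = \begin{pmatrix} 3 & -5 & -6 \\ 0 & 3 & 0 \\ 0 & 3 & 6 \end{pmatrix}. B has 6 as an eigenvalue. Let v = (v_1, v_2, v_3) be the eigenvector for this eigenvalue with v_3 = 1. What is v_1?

-2

B − 6I = [[-3, -5, -6], [0, -3, 0], [0, 3, 0]].
Solving (B − 6I)v = 0 gives the eigenspace spanned by (-2, 0, 1).
With v_3 = 1, v = (-2, 0, 1), so v_1 = -2.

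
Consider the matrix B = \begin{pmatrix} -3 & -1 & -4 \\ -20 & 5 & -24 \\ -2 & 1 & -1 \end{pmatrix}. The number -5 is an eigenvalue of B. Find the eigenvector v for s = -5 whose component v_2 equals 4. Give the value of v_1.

2

B + 5I = [[2, -1, -4], [-20, 10, -24], [-2, 1, 4]].
Solving (B + 5I)v = 0 gives the eigenspace spanned by (2, 4, 0).
With v_2 = 4, v = (2, 4, 0), so v_1 = 2.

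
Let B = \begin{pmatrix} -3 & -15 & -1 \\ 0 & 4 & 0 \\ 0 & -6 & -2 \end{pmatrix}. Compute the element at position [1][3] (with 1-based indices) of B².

Characteristic polynomial: λ^3 + λ^2 - 14λ - 24 = (λ - 4)(λ + 2)(λ + 3), so the eigenvalues are -3, -2, 4.
λ=-2: eigenvector (-1, 0, 1).
λ=4: eigenvector (-2, 1, -1).
λ=-3: eigenvector (1, 0, 0).
P = [[-1, -2, 1], [0, 1, 0], [1, -1, 0]], D = diag(-2, 4, -3), P⁻¹ = [[0, 1, 1], [0, 1, 0], [1, 3, 1]].
B² = P·diag(4, 16, 9)·P⁻¹ = [[9, -9, 5], [0, 16, 0], [0, -12, 4]].
The requested entry is 5.

5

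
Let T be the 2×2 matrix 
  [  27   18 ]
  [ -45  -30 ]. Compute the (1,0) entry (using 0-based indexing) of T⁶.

Characteristic polynomial: λ^2 + 3λ = λ(λ + 3), so the eigenvalues are -3, 0.
λ=-3: eigenvector (3, -5).
λ=0: eigenvector (2, -3).
P = [[3, 2], [-5, -3]], D = diag(-3, 0), P⁻¹ = [[-3, -2], [5, 3]].
T⁶ = P·diag(729, 0)·P⁻¹ = [[-6561, -4374], [10935, 7290]].
The requested entry is 10935.

10935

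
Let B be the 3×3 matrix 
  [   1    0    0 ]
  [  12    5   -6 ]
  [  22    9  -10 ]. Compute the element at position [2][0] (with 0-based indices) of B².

-90

Characteristic polynomial: μ^3 + 4μ^2 - μ - 4 = (μ - 1)(μ + 1)(μ + 4), so the eigenvalues are -4, -1, 1.
μ=-4: eigenvector (0, 2, 3).
μ=-1: eigenvector (0, 1, 1).
μ=1: eigenvector (1, 0, 2).
P = [[0, 0, 1], [2, 1, 0], [3, 1, 2]], D = diag(-4, -1, 1), P⁻¹ = [[-2, -1, 1], [4, 3, -2], [1, 0, 0]].
B² = P·diag(16, 1, 1)·P⁻¹ = [[1, 0, 0], [-60, -29, 30], [-90, -45, 46]].
The requested entry is -90.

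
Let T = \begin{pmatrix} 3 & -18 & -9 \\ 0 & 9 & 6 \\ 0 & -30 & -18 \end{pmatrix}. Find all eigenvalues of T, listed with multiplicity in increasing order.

Characteristic polynomial: p(μ) = μ^3 + 6μ^2 - 9μ - 54 = (μ - 3)(μ + 3)(μ + 6).
Roots (with multiplicity): -6, -3, 3.

-6, -3, 3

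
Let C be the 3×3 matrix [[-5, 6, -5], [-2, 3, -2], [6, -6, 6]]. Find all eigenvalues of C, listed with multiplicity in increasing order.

0, 1, 3

Characteristic polynomial: p(r) = r^3 - 4r^2 + 3r = r(r - 3)(r - 1).
Roots (with multiplicity): 0, 1, 3.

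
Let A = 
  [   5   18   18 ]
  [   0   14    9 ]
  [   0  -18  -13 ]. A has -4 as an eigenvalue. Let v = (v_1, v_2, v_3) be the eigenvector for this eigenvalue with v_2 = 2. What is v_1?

4

A + 4I = [[9, 18, 18], [0, 18, 9], [0, -18, -9]].
Solving (A + 4I)v = 0 gives the eigenspace spanned by (4, 2, -4).
With v_2 = 2, v = (4, 2, -4), so v_1 = 4.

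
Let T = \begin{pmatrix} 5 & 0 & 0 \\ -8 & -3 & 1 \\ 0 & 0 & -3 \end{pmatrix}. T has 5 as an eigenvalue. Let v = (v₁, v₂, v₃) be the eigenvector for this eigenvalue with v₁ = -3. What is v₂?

3

T − 5I = [[0, 0, 0], [-8, -8, 1], [0, 0, -8]].
Solving (T − 5I)v = 0 gives the eigenspace spanned by (-3, 3, 0).
With v₁ = -3, v = (-3, 3, 0), so v₂ = 3.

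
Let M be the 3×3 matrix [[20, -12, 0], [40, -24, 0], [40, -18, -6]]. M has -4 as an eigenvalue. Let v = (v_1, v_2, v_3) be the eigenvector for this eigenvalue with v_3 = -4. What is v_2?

-4

M + 4I = [[24, -12, 0], [40, -20, 0], [40, -18, -2]].
Solving (M + 4I)v = 0 gives the eigenspace spanned by (-2, -4, -4).
With v_3 = -4, v = (-2, -4, -4), so v_2 = -4.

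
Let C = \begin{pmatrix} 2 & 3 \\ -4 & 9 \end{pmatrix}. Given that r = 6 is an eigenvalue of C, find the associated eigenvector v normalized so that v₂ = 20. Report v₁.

C − 6I = [[-4, 3], [-4, 3]].
Solving (C − 6I)v = 0 gives the eigenspace spanned by (15, 20).
With v₂ = 20, v = (15, 20), so v₁ = 15.

15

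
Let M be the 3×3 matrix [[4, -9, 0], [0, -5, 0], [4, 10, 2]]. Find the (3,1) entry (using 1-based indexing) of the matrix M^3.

112

Characteristic polynomial: r^3 - r^2 - 22r + 40 = (r - 4)(r - 2)(r + 5), so the eigenvalues are -5, 2, 4.
r=4: eigenvector (1, 0, 2).
r=-5: eigenvector (1, 1, -2).
r=2: eigenvector (0, 0, 1).
P = [[1, 1, 0], [0, 1, 0], [2, -2, 1]], D = diag(4, -5, 2), P⁻¹ = [[1, -1, 0], [0, 1, 0], [-2, 4, 1]].
M³ = P·diag(64, -125, 8)·P⁻¹ = [[64, -189, 0], [0, -125, 0], [112, 154, 8]].
The requested entry is 112.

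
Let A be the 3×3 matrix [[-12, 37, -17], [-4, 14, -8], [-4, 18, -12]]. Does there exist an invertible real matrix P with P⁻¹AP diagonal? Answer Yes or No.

Characteristic polynomial: p(λ) = λ^3 + 10λ^2 + 32λ + 32 = (λ + 2)(λ + 4)^2.
λ = -4 has algebraic multiplicity 2; rank(A + 4I) = 2, so geometric multiplicity = 1.
Geometric multiplicity < algebraic multiplicity, so A is not diagonalizable.

No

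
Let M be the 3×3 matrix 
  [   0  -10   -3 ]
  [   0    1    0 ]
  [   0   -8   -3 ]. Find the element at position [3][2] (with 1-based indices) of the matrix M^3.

Characteristic polynomial: t^3 + 2t^2 - 3t = t(t - 1)(t + 3), so the eigenvalues are -3, 0, 1.
t=1: eigenvector (-4, 1, -2).
t=0: eigenvector (1, 0, 0).
t=-3: eigenvector (1, 0, 1).
P = [[-4, 1, 1], [1, 0, 0], [-2, 0, 1]], D = diag(1, 0, -3), P⁻¹ = [[0, 1, 0], [1, 2, -1], [0, 2, 1]].
M³ = P·diag(1, 0, -27)·P⁻¹ = [[0, -58, -27], [0, 1, 0], [0, -56, -27]].
The requested entry is -56.

-56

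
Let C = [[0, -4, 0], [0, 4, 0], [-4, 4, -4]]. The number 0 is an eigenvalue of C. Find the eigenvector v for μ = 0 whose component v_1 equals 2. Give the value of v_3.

C = [[0, -4, 0], [0, 4, 0], [-4, 4, -4]].
Solving (C)v = 0 gives the eigenspace spanned by (2, 0, -2).
With v_1 = 2, v = (2, 0, -2), so v_3 = -2.

-2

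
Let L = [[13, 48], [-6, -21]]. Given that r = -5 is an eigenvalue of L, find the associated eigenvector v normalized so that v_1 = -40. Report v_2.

L + 5I = [[18, 48], [-6, -16]].
Solving (L + 5I)v = 0 gives the eigenspace spanned by (-40, 15).
With v_1 = -40, v = (-40, 15), so v_2 = 15.

15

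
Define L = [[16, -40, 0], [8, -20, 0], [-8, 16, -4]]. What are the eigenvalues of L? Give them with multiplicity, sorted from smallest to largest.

-4, -4, 0

Characteristic polynomial: p(t) = t^3 + 8t^2 + 16t = t(t + 4)^2.
Roots (with multiplicity): -4, -4, 0.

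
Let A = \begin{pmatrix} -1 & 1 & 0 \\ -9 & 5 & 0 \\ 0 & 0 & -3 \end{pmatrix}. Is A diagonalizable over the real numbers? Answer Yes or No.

Characteristic polynomial: p(t) = t^3 - t^2 - 8t + 12 = (t - 2)^2(t + 3).
t = 2 has algebraic multiplicity 2; rank(A − 2I) = 2, so geometric multiplicity = 1.
Geometric multiplicity < algebraic multiplicity, so A is not diagonalizable.

No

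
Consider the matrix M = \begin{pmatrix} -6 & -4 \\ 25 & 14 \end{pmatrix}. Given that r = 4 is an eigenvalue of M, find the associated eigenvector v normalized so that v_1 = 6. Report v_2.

M − 4I = [[-10, -4], [25, 10]].
Solving (M − 4I)v = 0 gives the eigenspace spanned by (6, -15).
With v_1 = 6, v = (6, -15), so v_2 = -15.

-15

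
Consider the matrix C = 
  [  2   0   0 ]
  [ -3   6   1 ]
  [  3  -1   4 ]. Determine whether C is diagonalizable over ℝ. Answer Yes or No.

No

Characteristic polynomial: p(s) = s^3 - 12s^2 + 45s - 50 = (s - 5)^2(s - 2).
s = 5 has algebraic multiplicity 2; rank(C − 5I) = 2, so geometric multiplicity = 1.
Geometric multiplicity < algebraic multiplicity, so C is not diagonalizable.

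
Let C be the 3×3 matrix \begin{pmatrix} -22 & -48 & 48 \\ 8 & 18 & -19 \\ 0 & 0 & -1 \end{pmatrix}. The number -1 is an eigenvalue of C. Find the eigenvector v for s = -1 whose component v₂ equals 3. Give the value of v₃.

C + 1I = [[-21, -48, 48], [8, 19, -19], [0, 0, 0]].
Solving (C + 1I)v = 0 gives the eigenspace spanned by (0, 3, 3).
With v₂ = 3, v = (0, 3, 3), so v₃ = 3.

3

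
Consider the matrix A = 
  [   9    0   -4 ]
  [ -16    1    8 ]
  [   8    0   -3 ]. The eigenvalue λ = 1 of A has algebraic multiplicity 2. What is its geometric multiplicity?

A − 1I = [[8, 0, -4], [-16, 0, 8], [8, 0, -4]].
This matrix has rank 1, so its null space has dimension 3 − 1 = 2.

2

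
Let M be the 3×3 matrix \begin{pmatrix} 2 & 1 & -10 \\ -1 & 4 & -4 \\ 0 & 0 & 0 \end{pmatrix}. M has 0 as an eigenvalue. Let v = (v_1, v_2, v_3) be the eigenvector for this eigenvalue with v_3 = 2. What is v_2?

M = [[2, 1, -10], [-1, 4, -4], [0, 0, 0]].
Solving (M)v = 0 gives the eigenspace spanned by (8, 4, 2).
With v_3 = 2, v = (8, 4, 2), so v_2 = 4.

4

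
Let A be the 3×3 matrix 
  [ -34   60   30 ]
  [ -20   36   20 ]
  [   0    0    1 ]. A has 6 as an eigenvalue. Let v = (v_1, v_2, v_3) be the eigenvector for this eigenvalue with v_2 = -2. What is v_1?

A − 6I = [[-40, 60, 30], [-20, 30, 20], [0, 0, -5]].
Solving (A − 6I)v = 0 gives the eigenspace spanned by (-3, -2, 0).
With v_2 = -2, v = (-3, -2, 0), so v_1 = -3.

-3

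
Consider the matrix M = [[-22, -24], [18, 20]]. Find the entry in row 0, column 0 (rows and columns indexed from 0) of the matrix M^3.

Characteristic polynomial: t^2 + 2t - 8 = (t - 2)(t + 4), so the eigenvalues are -4, 2.
t=-4: eigenvector (4, -3).
t=2: eigenvector (-1, 1).
P = [[4, -1], [-3, 1]], D = diag(-4, 2), P⁻¹ = [[1, 1], [3, 4]].
M³ = P·diag(-64, 8)·P⁻¹ = [[-280, -288], [216, 224]].
The requested entry is -280.

-280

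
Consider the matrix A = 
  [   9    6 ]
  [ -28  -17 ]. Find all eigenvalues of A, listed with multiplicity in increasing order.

Characteristic polynomial: p(s) = s^2 + 8s + 15 = (s + 3)(s + 5).
Roots (with multiplicity): -5, -3.

-5, -3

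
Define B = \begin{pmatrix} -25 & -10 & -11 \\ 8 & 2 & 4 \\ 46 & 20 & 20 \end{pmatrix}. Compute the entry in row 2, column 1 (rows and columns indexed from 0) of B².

Characteristic polynomial: μ^3 + 3μ^2 - 4μ - 12 = (μ - 2)(μ + 2)(μ + 3), so the eigenvalues are -3, -2, 2.
μ=2: eigenvector (-2, 1, 4).
μ=-3: eigenvector (1, 0, -2).
μ=-2: eigenvector (-1, -1, 3).
P = [[-2, 1, -1], [1, 0, -1], [4, -2, 3]], D = diag(2, -3, -2), P⁻¹ = [[2, 1, 1], [7, 2, 3], [2, 0, 1]].
B² = P·diag(4, 9, 4)·P⁻¹ = [[39, 10, 15], [0, 4, 0], [-70, -20, -26]].
The requested entry is -20.

-20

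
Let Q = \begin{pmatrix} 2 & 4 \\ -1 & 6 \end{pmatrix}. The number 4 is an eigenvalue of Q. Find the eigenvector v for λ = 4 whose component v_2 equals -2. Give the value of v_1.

-4

Q − 4I = [[-2, 4], [-1, 2]].
Solving (Q − 4I)v = 0 gives the eigenspace spanned by (-4, -2).
With v_2 = -2, v = (-4, -2), so v_1 = -4.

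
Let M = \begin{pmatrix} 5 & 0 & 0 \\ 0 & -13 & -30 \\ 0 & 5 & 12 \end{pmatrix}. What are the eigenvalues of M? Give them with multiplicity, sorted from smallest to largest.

Characteristic polynomial: p(t) = t^3 - 4t^2 - 11t + 30 = (t - 5)(t - 2)(t + 3).
Roots (with multiplicity): -3, 2, 5.

-3, 2, 5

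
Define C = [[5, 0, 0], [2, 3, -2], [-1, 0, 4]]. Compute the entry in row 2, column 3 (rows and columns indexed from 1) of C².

Characteristic polynomial: r^3 - 12r^2 + 47r - 60 = (r - 5)(r - 4)(r - 3), so the eigenvalues are 3, 4, 5.
r=5: eigenvector (1, 2, -1).
r=3: eigenvector (0, 1, 0).
r=4: eigenvector (0, -2, 1).
P = [[1, 0, 0], [2, 1, -2], [-1, 0, 1]], D = diag(5, 3, 4), P⁻¹ = [[1, 0, 0], [0, 1, 2], [1, 0, 1]].
C² = P·diag(25, 9, 16)·P⁻¹ = [[25, 0, 0], [18, 9, -14], [-9, 0, 16]].
The requested entry is -14.

-14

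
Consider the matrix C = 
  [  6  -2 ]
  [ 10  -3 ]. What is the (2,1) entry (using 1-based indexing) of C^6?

630

Characteristic polynomial: λ^2 - 3λ + 2 = (λ - 2)(λ - 1), so the eigenvalues are 1, 2.
λ=1: eigenvector (2, 5).
λ=2: eigenvector (-1, -2).
P = [[2, -1], [5, -2]], D = diag(1, 2), P⁻¹ = [[-2, 1], [-5, 2]].
C⁶ = P·diag(1, 64)·P⁻¹ = [[316, -126], [630, -251]].
The requested entry is 630.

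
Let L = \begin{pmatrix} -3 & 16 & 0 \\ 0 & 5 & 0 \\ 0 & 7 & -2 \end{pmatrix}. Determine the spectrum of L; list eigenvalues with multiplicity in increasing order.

-3, -2, 5

Characteristic polynomial: p(t) = t^3 - 19t - 30 = (t - 5)(t + 2)(t + 3).
Roots (with multiplicity): -3, -2, 5.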